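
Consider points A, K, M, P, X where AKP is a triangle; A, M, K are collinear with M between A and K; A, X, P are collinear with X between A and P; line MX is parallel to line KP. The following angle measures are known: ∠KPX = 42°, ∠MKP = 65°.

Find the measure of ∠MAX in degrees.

∠MAX = 73°

1. ∠APK = 42°  [X on ray PA]
2. ∠AKP = 65°  [M on ray KA]
3. ∠KAP = 73°  [△AKP]
4. ∠MAX = 73°  [M on AK, X on AP]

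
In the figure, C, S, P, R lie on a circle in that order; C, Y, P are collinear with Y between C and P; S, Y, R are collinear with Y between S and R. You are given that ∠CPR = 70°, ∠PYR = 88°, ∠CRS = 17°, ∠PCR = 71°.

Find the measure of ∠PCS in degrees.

∠PCS = 22°

1. ∠CSR = 70°  [same arc CR]
2. ∠CYS = 88°  [vertical angles at Y]
3. ∠PCS = 22°  [△CYS]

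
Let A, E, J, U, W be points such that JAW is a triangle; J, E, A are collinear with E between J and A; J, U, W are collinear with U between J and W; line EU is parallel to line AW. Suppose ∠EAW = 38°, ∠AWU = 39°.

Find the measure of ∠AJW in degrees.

∠AJW = 103°

1. ∠JAW = 38°  [E on ray AJ]
2. ∠AWJ = 39°  [U on ray WJ]
3. ∠AJW = 103°  [△JAW]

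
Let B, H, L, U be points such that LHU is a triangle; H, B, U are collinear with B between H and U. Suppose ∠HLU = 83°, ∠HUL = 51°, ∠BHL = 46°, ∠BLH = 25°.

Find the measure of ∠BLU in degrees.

1. ∠BUL = 51°  [B on ray UH]
2. ∠HBL = 109°  [△LHB]
3. ∠LBU = 71°  [linear pair at B on HU]
4. ∠BLU = 58°  [△LBU]

∠BLU = 58°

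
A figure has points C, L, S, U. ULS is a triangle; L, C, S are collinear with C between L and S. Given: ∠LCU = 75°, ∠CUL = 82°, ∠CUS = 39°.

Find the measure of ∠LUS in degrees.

∠LUS = 121°

1. ∠CLU = 23°  [△ULC]
2. ∠SCU = 105°  [linear pair at C on LS]
3. ∠CSU = 36°  [△UCS]
4. ∠SLU = 23°  [C on ray LS]
5. ∠LSU = 36°  [C on ray SL]
6. ∠LUS = 121°  [△ULS]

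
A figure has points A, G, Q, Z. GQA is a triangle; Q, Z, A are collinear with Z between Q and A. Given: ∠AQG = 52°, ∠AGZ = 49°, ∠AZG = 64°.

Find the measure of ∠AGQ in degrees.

1. ∠GAZ = 67°  [△GZA]
2. ∠GAQ = 67°  [Z on ray AQ]
3. ∠AGQ = 61°  [△GQA]

∠AGQ = 61°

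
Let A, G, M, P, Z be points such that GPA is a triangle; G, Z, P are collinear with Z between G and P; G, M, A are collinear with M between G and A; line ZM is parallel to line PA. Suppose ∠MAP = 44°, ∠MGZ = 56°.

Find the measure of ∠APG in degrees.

∠APG = 80°

1. ∠GAP = 44°  [M on ray AG]
2. ∠AGP = 56°  [Z on GP, M on GA]
3. ∠APG = 80°  [△GPA]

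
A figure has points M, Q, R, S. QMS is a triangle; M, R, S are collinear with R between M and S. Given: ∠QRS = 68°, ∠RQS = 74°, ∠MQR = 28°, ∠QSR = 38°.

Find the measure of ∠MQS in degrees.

∠MQS = 102°

1. ∠MRQ = 112°  [linear pair at R on MS]
2. ∠QMR = 40°  [△QMR]
3. ∠MSQ = 38°  [R on ray SM]
4. ∠QMS = 40°  [R on ray MS]
5. ∠MQS = 102°  [△QMS]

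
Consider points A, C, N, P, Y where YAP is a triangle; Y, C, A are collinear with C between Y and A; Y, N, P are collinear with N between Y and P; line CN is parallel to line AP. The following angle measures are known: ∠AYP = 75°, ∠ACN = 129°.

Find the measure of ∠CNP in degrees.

∠CNP = 126°

1. ∠CYN = 75°  [C on YA, N on YP]
2. ∠NCY = 51°  [linear pair at C on YA]
3. ∠CNY = 54°  [△YCN]
4. ∠CNP = 126°  [linear pair at N on YP]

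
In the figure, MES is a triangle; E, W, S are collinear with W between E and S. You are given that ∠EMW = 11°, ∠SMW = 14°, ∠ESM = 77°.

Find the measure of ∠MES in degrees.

1. ∠MSW = 77°  [W on ray SE]
2. ∠MWS = 89°  [△MWS]
3. ∠EWM = 91°  [linear pair at W on ES]
4. ∠MEW = 78°  [△MEW]
5. ∠MES = 78°  [W on ray ES]

∠MES = 78°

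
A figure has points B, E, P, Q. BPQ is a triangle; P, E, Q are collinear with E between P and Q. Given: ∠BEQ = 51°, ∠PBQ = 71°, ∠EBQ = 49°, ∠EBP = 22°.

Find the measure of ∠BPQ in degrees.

∠BPQ = 29°

1. ∠BEP = 129°  [linear pair at E on PQ]
2. ∠BPE = 29°  [△BPE]
3. ∠BPQ = 29°  [E on ray PQ]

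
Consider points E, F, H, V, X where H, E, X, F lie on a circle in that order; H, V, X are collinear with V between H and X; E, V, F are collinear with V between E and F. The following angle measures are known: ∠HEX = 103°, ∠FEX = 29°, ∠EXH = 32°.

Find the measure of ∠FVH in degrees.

1. ∠FHX = 29°  [same arc XF]
2. ∠EFH = 32°  [same arc HE]
3. ∠FVH = 119°  [△HVF]

∠FVH = 119°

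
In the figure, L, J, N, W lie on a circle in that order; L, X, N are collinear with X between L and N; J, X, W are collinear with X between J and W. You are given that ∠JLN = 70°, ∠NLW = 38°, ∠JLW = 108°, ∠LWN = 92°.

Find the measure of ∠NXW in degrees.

∠NXW = 60°

1. ∠JWN = 70°  [same arc JN]
2. ∠LNW = 50°  [△LNW]
3. ∠NXW = 60°  [△NXW]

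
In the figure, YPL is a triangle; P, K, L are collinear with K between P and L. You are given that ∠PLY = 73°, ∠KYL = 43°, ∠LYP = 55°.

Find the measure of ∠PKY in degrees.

1. ∠KLY = 73°  [K on ray LP]
2. ∠LKY = 64°  [△YKL]
3. ∠PKY = 116°  [linear pair at K on PL]

∠PKY = 116°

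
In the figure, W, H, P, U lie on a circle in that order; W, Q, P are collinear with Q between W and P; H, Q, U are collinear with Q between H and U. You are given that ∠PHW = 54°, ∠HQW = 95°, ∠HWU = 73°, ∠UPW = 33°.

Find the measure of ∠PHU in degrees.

∠PHU = 21°

1. ∠PQU = 95°  [vertical angles at Q]
2. ∠HPU = 107°  [cyclic WHPU, opposite ∠W+∠P]
3. ∠HUP = 52°  [△PQU]
4. ∠PHU = 21°  [△HPU]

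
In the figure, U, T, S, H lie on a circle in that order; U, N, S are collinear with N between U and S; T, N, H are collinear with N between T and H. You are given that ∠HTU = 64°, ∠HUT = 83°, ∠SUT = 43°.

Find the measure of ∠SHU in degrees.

∠SHU = 76°

1. ∠THU = 33°  [△UTH]
2. ∠TSU = 33°  [same arc UT]
3. ∠STU = 104°  [△UTS]
4. ∠SHU = 76°  [cyclic UTSH, opposite ∠T+∠H]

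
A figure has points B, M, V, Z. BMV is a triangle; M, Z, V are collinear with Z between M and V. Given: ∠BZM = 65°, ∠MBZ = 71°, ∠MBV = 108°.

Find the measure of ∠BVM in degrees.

∠BVM = 28°

1. ∠BMZ = 44°  [△BMZ]
2. ∠BMV = 44°  [Z on ray MV]
3. ∠BVM = 28°  [△BMV]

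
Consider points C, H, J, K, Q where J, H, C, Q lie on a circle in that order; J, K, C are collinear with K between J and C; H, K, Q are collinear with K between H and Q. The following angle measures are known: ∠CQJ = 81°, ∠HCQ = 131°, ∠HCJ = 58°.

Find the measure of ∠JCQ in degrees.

∠JCQ = 73°

1. ∠HJQ = 49°  [cyclic JHCQ, opposite ∠J+∠C]
2. ∠HQJ = 58°  [same arc JH]
3. ∠JHQ = 73°  [△JHQ]
4. ∠JCQ = 73°  [same arc JQ]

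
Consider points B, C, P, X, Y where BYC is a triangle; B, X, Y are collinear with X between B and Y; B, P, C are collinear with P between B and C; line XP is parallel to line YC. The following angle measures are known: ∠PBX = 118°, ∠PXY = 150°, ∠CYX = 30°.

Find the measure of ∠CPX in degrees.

∠CPX = 148°

1. ∠BXP = 30°  [linear pair at X on BY]
2. ∠BPX = 32°  [△BXP]
3. ∠CPX = 148°  [linear pair at P on BC]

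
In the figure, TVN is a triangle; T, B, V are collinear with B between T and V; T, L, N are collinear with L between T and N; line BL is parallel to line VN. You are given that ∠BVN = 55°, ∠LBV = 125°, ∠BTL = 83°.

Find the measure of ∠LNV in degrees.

∠LNV = 42°

1. ∠NVT = 55°  [B on ray VT]
2. ∠NTV = 83°  [B on TV, L on TN]
3. ∠TNV = 42°  [△TVN]
4. ∠LNV = 42°  [L on ray NT]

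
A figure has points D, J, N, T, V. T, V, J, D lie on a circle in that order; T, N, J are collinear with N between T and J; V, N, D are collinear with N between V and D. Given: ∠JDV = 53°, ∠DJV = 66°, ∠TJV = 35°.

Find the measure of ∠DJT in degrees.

∠DJT = 31°

1. ∠JTV = 53°  [same arc VJ]
2. ∠DVJ = 61°  [△VJD]
3. ∠JVT = 92°  [△TVJ]
4. ∠DTJ = 61°  [same arc JD]
5. ∠JDT = 88°  [cyclic TVJD, opposite ∠V+∠D]
6. ∠DJT = 31°  [△TJD]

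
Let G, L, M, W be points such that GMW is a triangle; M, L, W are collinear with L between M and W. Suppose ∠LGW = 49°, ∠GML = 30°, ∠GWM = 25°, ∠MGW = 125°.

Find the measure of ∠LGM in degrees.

∠LGM = 76°

1. ∠GWL = 25°  [L on ray WM]
2. ∠GLW = 106°  [△GLW]
3. ∠GLM = 74°  [linear pair at L on MW]
4. ∠LGM = 76°  [△GML]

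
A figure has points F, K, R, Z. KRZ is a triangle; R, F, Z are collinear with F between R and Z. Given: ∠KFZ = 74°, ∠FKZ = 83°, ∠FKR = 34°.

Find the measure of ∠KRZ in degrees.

∠KRZ = 40°

1. ∠KFR = 106°  [linear pair at F on RZ]
2. ∠FRK = 40°  [△KRF]
3. ∠KRZ = 40°  [F on ray RZ]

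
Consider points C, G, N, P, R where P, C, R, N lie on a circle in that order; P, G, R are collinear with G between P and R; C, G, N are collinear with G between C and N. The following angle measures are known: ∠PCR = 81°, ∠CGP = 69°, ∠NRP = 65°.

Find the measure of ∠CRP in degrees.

∠CRP = 53°

1. ∠NCP = 65°  [same arc PN]
2. ∠CPR = 46°  [△PGC]
3. ∠CRP = 53°  [△PCR]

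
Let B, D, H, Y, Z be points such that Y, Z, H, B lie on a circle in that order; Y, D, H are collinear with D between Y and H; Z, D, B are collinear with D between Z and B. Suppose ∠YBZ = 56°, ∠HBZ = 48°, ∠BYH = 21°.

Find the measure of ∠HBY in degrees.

∠HBY = 104°

1. ∠YHZ = 56°  [same arc YZ]
2. ∠HYZ = 48°  [same arc ZH]
3. ∠HZY = 76°  [△YZH]
4. ∠HBY = 104°  [cyclic YZHB, opposite ∠Z+∠B]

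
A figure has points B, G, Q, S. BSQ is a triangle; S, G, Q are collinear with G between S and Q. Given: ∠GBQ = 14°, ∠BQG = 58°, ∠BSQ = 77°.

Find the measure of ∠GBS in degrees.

1. ∠BGQ = 108°  [△BGQ]
2. ∠BSG = 77°  [G on ray SQ]
3. ∠BGS = 72°  [linear pair at G on SQ]
4. ∠GBS = 31°  [△BSG]

∠GBS = 31°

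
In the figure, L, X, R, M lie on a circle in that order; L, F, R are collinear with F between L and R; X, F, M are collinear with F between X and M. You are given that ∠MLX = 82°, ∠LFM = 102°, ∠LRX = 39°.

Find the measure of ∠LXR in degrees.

∠LXR = 98°

1. ∠MRX = 98°  [cyclic LXRM, opposite ∠L+∠R]
2. ∠RFX = 102°  [vertical angles at F]
3. ∠MXR = 39°  [△XFR]
4. ∠RMX = 43°  [△XRM]
5. ∠RLX = 43°  [same arc XR]
6. ∠LXR = 98°  [△LXR]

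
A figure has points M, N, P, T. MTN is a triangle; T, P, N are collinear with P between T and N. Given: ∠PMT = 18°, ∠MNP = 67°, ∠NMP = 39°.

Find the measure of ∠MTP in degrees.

∠MTP = 56°

1. ∠MPN = 74°  [△MPN]
2. ∠MPT = 106°  [linear pair at P on TN]
3. ∠MTP = 56°  [△MTP]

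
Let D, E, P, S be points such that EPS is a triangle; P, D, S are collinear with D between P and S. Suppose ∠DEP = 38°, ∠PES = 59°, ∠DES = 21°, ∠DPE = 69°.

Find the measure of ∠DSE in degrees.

1. ∠EDP = 73°  [△EPD]
2. ∠EDS = 107°  [linear pair at D on PS]
3. ∠DSE = 52°  [△EDS]

∠DSE = 52°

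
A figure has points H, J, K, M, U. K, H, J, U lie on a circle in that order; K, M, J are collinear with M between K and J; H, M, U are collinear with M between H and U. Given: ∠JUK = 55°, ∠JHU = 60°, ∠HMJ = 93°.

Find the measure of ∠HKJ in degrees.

1. ∠JHK = 125°  [cyclic KHJU, opposite ∠H+∠U]
2. ∠HJK = 27°  [△HMJ]
3. ∠HKJ = 28°  [△KHJ]

∠HKJ = 28°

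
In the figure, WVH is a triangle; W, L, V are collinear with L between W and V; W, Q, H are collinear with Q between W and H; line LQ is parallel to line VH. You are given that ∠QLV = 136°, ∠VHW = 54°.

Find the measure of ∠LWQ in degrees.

1. ∠QLW = 44°  [linear pair at L on WV]
2. ∠LQW = 54°  [LQ∥VH, corresponding at Q]
3. ∠LWQ = 82°  [△WLQ]

∠LWQ = 82°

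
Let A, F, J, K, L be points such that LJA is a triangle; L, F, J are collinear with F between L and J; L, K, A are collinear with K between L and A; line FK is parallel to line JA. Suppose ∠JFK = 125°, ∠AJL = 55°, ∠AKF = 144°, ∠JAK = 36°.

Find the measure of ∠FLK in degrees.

∠FLK = 89°

1. ∠KFL = 55°  [linear pair at F on LJ]
2. ∠FKL = 36°  [linear pair at K on LA]
3. ∠FLK = 89°  [△LFK]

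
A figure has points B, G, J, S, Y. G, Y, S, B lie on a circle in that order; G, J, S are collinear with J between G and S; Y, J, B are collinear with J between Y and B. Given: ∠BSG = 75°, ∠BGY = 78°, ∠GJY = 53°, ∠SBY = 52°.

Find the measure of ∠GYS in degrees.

∠GYS = 101°

1. ∠BYG = 75°  [same arc GB]
2. ∠GBY = 27°  [△GYB]
3. ∠SGY = 52°  [△GJY]
4. ∠GSY = 27°  [same arc GY]
5. ∠GYS = 101°  [△GYS]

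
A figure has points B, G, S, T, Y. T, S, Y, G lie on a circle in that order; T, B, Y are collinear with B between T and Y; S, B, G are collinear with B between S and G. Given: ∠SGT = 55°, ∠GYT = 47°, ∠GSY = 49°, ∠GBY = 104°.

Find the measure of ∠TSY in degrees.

1. ∠SYT = 55°  [same arc TS]
2. ∠GST = 47°  [same arc TG]
3. ∠SBT = 104°  [vertical angles at B]
4. ∠STY = 29°  [△TBS]
5. ∠TSY = 96°  [△TSY]

∠TSY = 96°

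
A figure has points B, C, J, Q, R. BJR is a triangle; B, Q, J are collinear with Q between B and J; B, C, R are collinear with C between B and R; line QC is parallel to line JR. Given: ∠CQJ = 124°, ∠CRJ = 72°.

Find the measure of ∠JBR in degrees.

∠JBR = 52°

1. ∠BQC = 56°  [linear pair at Q on BJ]
2. ∠BRJ = 72°  [C on ray RB]
3. ∠BJR = 56°  [QC∥JR, corresponding at Q]
4. ∠JBR = 52°  [△BJR]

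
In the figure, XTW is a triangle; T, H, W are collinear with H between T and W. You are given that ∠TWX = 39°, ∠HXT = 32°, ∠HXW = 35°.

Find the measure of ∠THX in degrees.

1. ∠HWX = 39°  [H on ray WT]
2. ∠WHX = 106°  [△XHW]
3. ∠THX = 74°  [linear pair at H on TW]

∠THX = 74°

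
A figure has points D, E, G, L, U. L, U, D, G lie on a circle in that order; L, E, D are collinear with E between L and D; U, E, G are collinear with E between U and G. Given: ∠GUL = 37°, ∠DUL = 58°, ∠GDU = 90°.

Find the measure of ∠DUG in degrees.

∠DUG = 21°

1. ∠GDL = 37°  [same arc LG]
2. ∠DGL = 122°  [cyclic LUDG, opposite ∠U+∠G]
3. ∠DLG = 21°  [△LDG]
4. ∠DUG = 21°  [same arc DG]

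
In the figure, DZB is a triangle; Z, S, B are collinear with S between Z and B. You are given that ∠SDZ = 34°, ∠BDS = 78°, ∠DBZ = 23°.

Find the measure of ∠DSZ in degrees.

∠DSZ = 101°

1. ∠DBS = 23°  [S on ray BZ]
2. ∠BSD = 79°  [△DSB]
3. ∠DSZ = 101°  [linear pair at S on ZB]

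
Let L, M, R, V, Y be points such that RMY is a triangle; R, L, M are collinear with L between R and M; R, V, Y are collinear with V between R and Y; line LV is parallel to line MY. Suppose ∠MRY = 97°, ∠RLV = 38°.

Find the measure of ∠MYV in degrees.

1. ∠LRV = 97°  [L on RM, V on RY]
2. ∠LVR = 45°  [△RLV]
3. ∠LVY = 135°  [linear pair at V on RY]
4. ∠MYV = 45°  [LV∥MY, co-interior at Y–V]

∠MYV = 45°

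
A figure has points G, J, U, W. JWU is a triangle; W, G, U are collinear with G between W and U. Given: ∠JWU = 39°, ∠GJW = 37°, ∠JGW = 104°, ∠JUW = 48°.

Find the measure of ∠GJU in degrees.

1. ∠JGU = 76°  [linear pair at G on WU]
2. ∠GUJ = 48°  [G on ray UW]
3. ∠GJU = 56°  [△JGU]

∠GJU = 56°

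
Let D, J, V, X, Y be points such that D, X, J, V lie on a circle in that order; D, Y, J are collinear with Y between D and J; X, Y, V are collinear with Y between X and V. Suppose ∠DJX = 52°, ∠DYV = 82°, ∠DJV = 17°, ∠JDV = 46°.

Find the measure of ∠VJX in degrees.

∠VJX = 69°

1. ∠JYV = 98°  [linear pair at Y on DJ]
2. ∠JVX = 65°  [△JYV]
3. ∠JXV = 46°  [same arc JV]
4. ∠VJX = 69°  [△XJV]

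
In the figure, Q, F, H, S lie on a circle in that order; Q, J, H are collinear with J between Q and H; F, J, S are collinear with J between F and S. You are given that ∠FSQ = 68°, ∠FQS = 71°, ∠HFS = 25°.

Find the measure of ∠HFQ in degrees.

1. ∠QFS = 41°  [△QFS]
2. ∠HQS = 25°  [same arc HS]
3. ∠QHS = 41°  [same arc QS]
4. ∠HSQ = 114°  [△QHS]
5. ∠HFQ = 66°  [cyclic QFHS, opposite ∠F+∠S]

∠HFQ = 66°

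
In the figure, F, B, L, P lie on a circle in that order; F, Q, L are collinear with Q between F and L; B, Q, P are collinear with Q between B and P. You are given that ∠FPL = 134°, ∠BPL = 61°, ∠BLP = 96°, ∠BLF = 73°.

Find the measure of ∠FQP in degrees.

1. ∠LBP = 23°  [△BLP]
2. ∠BPF = 73°  [same arc FB]
3. ∠LFP = 23°  [same arc LP]
4. ∠FQP = 84°  [△FQP]

∠FQP = 84°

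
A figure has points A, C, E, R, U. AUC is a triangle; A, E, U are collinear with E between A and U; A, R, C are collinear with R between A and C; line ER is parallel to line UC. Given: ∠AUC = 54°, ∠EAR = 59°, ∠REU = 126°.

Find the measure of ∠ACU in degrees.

∠ACU = 67°

1. ∠AER = 54°  [ER∥UC, corresponding at E]
2. ∠ARE = 67°  [△AER]
3. ∠ACU = 67°  [ER∥UC, corresponding at R]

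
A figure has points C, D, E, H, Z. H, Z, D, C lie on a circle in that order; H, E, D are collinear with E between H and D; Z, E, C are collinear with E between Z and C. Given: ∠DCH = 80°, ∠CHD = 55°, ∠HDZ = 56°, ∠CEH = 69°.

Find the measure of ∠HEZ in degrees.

∠HEZ = 111°

1. ∠DZH = 100°  [cyclic HZDC, opposite ∠Z+∠C]
2. ∠CDH = 45°  [△HDC]
3. ∠DHZ = 24°  [△HZD]
4. ∠CZH = 45°  [same arc HC]
5. ∠HEZ = 111°  [△HEZ]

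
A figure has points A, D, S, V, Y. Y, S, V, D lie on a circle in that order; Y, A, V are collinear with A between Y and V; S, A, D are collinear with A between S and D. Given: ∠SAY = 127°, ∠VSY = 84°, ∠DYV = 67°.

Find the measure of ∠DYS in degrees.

∠DYS = 103°

1. ∠DAV = 127°  [vertical angles at A]
2. ∠VDY = 96°  [cyclic YSVD, opposite ∠S+∠D]
3. ∠DSV = 67°  [same arc VD]
4. ∠DVY = 17°  [△YVD]
5. ∠SDV = 36°  [△VAD]
6. ∠DVS = 77°  [△SVD]
7. ∠DYS = 103°  [cyclic YSVD, opposite ∠Y+∠V]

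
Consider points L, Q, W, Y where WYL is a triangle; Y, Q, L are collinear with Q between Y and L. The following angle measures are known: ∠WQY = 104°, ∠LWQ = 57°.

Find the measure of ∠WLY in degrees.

1. ∠LQW = 76°  [linear pair at Q on YL]
2. ∠QLW = 47°  [△WQL]
3. ∠WLY = 47°  [Q on ray LY]

∠WLY = 47°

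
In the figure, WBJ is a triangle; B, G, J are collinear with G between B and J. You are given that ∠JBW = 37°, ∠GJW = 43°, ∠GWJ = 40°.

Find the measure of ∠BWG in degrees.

1. ∠GBW = 37°  [G on ray BJ]
2. ∠JGW = 97°  [△WGJ]
3. ∠BGW = 83°  [linear pair at G on BJ]
4. ∠BWG = 60°  [△WBG]

∠BWG = 60°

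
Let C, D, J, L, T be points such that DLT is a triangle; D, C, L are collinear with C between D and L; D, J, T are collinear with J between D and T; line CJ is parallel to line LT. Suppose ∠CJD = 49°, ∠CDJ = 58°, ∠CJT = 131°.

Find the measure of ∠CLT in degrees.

∠CLT = 73°

1. ∠DCJ = 73°  [△DCJ]
2. ∠JCL = 107°  [linear pair at C on DL]
3. ∠CLT = 73°  [CJ∥LT, co-interior at L–C]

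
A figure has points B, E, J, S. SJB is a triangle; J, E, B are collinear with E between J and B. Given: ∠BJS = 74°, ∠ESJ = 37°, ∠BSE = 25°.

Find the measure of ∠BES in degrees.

∠BES = 111°

1. ∠EJS = 74°  [E on ray JB]
2. ∠JES = 69°  [△SJE]
3. ∠BES = 111°  [linear pair at E on JB]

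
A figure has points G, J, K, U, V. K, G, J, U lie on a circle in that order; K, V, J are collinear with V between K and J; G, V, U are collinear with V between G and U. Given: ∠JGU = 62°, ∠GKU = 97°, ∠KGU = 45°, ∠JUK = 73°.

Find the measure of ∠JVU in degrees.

1. ∠GJU = 83°  [cyclic KGJU, opposite ∠K+∠J]
2. ∠KJU = 45°  [same arc KU]
3. ∠GUJ = 35°  [△GJU]
4. ∠JVU = 100°  [△JVU]

∠JVU = 100°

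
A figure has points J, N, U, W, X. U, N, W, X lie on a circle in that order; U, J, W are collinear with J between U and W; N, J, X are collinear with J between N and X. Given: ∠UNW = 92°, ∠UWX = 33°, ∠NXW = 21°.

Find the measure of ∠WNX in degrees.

1. ∠UXW = 88°  [cyclic UNWX, opposite ∠N+∠X]
2. ∠WUX = 59°  [△UWX]
3. ∠WNX = 59°  [same arc WX]

∠WNX = 59°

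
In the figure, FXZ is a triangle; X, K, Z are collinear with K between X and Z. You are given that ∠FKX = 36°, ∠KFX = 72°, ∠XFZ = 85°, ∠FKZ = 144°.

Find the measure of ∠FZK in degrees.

∠FZK = 23°

1. ∠FXK = 72°  [△FXK]
2. ∠FXZ = 72°  [K on ray XZ]
3. ∠FZX = 23°  [△FXZ]
4. ∠FZK = 23°  [K on ray ZX]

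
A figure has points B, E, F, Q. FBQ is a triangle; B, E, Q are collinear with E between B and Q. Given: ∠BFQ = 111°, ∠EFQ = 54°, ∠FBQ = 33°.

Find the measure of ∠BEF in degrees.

∠BEF = 90°

1. ∠BQF = 36°  [△FBQ]
2. ∠EQF = 36°  [E on ray QB]
3. ∠FEQ = 90°  [△FEQ]
4. ∠BEF = 90°  [linear pair at E on BQ]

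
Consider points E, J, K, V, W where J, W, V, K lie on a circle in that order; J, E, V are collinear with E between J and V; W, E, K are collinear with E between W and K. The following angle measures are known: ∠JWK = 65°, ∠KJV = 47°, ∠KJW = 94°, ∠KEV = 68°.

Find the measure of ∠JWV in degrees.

∠JWV = 112°

1. ∠JVK = 65°  [same arc JK]
2. ∠JKV = 68°  [△JVK]
3. ∠JWV = 112°  [cyclic JWVK, opposite ∠W+∠K]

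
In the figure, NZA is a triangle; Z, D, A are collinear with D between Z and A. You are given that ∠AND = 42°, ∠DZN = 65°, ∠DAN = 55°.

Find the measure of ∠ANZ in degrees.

∠ANZ = 60°

1. ∠AZN = 65°  [D on ray ZA]
2. ∠NAZ = 55°  [D on ray AZ]
3. ∠ANZ = 60°  [△NZA]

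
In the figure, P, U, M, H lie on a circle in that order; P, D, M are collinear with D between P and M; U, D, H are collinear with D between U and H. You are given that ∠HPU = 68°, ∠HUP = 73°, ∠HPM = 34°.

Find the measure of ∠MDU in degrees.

1. ∠PHU = 39°  [△PUH]
2. ∠HUM = 34°  [same arc MH]
3. ∠PMU = 39°  [same arc PU]
4. ∠MDU = 107°  [△UDM]

∠MDU = 107°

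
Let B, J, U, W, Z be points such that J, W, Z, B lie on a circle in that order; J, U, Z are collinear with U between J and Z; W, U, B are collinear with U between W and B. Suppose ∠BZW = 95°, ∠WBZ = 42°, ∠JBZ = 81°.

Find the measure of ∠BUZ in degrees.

1. ∠BWZ = 43°  [△WZB]
2. ∠BJZ = 43°  [same arc ZB]
3. ∠BZJ = 56°  [△JZB]
4. ∠BUZ = 82°  [△ZUB]

∠BUZ = 82°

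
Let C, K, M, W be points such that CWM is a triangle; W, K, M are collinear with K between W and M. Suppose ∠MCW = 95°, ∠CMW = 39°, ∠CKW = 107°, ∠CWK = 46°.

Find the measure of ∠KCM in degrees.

∠KCM = 68°

1. ∠CMK = 39°  [K on ray MW]
2. ∠CKM = 73°  [linear pair at K on WM]
3. ∠KCM = 68°  [△CKM]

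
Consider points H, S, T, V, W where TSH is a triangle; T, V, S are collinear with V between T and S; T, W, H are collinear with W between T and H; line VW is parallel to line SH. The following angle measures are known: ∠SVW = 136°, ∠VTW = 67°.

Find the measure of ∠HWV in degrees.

∠HWV = 111°

1. ∠TVW = 44°  [linear pair at V on TS]
2. ∠TWV = 69°  [△TVW]
3. ∠HWV = 111°  [linear pair at W on TH]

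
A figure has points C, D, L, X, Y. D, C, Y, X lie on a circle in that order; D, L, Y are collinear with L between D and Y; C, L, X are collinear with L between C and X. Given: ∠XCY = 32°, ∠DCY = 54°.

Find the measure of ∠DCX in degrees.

1. ∠XDY = 32°  [same arc YX]
2. ∠DXY = 126°  [cyclic DCYX, opposite ∠C+∠X]
3. ∠DYX = 22°  [△DYX]
4. ∠DCX = 22°  [same arc DX]

∠DCX = 22°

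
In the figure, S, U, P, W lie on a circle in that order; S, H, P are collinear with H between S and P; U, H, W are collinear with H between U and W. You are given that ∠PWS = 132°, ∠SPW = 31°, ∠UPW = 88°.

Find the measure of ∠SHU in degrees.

∠SHU = 74°

1. ∠PSW = 17°  [△SPW]
2. ∠SUW = 31°  [same arc SW]
3. ∠PUW = 17°  [same arc PW]
4. ∠PWU = 75°  [△UPW]
5. ∠PSU = 75°  [same arc UP]
6. ∠SHU = 74°  [△SHU]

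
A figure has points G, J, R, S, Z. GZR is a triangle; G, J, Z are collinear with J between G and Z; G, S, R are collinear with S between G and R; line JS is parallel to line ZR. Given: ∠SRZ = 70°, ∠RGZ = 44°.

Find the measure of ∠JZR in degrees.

1. ∠GRZ = 70°  [S on ray RG]
2. ∠GZR = 66°  [△GZR]
3. ∠JZR = 66°  [J on ray ZG]

∠JZR = 66°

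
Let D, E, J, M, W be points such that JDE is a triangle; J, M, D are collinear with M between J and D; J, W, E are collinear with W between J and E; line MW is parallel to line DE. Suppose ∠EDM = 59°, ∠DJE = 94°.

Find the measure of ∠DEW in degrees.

∠DEW = 27°

1. ∠EDJ = 59°  [M on ray DJ]
2. ∠DEJ = 27°  [△JDE]
3. ∠DEW = 27°  [W on ray EJ]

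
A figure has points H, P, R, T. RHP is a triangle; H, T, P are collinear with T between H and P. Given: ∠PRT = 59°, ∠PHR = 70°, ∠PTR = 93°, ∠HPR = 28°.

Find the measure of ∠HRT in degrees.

1. ∠RHT = 70°  [T on ray HP]
2. ∠HTR = 87°  [linear pair at T on HP]
3. ∠HRT = 23°  [△RHT]

∠HRT = 23°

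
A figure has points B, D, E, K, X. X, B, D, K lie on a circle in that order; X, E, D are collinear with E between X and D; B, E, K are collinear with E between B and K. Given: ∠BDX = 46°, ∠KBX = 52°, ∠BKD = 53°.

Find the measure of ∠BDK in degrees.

∠BDK = 98°

1. ∠BKX = 46°  [same arc XB]
2. ∠BXK = 82°  [△XBK]
3. ∠BDK = 98°  [cyclic XBDK, opposite ∠X+∠D]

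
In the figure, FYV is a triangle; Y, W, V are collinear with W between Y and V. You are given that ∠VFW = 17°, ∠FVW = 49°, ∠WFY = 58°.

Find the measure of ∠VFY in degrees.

∠VFY = 75°

1. ∠FWV = 114°  [△FWV]
2. ∠FVY = 49°  [W on ray VY]
3. ∠FWY = 66°  [linear pair at W on YV]
4. ∠FYW = 56°  [△FYW]
5. ∠FYV = 56°  [W on ray YV]
6. ∠VFY = 75°  [△FYV]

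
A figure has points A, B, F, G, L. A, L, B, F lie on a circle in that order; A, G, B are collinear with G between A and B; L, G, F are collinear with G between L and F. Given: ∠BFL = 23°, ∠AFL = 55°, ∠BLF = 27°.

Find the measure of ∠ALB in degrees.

1. ∠BAL = 23°  [same arc LB]
2. ∠ABL = 55°  [same arc AL]
3. ∠ALB = 102°  [△ALB]

∠ALB = 102°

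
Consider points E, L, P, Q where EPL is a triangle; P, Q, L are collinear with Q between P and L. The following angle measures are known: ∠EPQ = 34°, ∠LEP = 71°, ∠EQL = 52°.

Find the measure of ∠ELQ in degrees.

∠ELQ = 75°

1. ∠EPL = 34°  [Q on ray PL]
2. ∠ELP = 75°  [△EPL]
3. ∠ELQ = 75°  [Q on ray LP]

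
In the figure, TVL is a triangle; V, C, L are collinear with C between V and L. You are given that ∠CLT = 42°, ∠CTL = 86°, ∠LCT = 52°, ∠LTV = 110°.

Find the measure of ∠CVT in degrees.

∠CVT = 28°

1. ∠TLV = 42°  [C on ray LV]
2. ∠LVT = 28°  [△TVL]
3. ∠CVT = 28°  [C on ray VL]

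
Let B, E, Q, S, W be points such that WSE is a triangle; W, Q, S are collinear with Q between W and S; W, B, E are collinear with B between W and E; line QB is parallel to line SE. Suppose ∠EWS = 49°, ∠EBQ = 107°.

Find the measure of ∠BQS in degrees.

∠BQS = 122°

1. ∠BWQ = 49°  [Q on WS, B on WE]
2. ∠QBW = 73°  [linear pair at B on WE]
3. ∠BQW = 58°  [△WQB]
4. ∠BQS = 122°  [linear pair at Q on WS]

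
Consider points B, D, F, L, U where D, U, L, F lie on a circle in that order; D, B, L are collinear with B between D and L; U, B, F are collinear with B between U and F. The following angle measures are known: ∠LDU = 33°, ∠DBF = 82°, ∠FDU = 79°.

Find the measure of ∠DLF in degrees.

∠DLF = 49°

1. ∠LFU = 33°  [same arc UL]
2. ∠FBL = 98°  [linear pair at B on DL]
3. ∠DLF = 49°  [△LBF]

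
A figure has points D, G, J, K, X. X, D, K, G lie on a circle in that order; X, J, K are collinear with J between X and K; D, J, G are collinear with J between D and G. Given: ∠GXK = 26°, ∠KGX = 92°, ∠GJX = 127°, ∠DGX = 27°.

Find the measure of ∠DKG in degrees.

1. ∠GDK = 26°  [same arc KG]
2. ∠GKX = 62°  [△XKG]
3. ∠GJK = 53°  [linear pair at J on XK]
4. ∠DGK = 65°  [△KJG]
5. ∠DKG = 89°  [△DKG]

∠DKG = 89°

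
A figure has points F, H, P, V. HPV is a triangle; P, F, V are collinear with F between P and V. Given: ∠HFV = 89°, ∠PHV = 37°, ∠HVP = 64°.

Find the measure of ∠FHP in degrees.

1. ∠HFP = 91°  [linear pair at F on PV]
2. ∠HPV = 79°  [△HPV]
3. ∠FPH = 79°  [F on ray PV]
4. ∠FHP = 10°  [△HPF]

∠FHP = 10°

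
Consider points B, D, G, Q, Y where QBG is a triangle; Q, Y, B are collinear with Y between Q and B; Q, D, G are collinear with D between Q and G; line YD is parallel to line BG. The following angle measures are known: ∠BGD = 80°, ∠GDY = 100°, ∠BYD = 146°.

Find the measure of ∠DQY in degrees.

∠DQY = 66°

1. ∠QDY = 80°  [linear pair at D on QG]
2. ∠DYQ = 34°  [linear pair at Y on QB]
3. ∠DQY = 66°  [△QYD]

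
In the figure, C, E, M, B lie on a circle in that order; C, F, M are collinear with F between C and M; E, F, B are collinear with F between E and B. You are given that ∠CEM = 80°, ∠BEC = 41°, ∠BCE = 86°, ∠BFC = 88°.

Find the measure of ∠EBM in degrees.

∠EBM = 47°

1. ∠BMC = 41°  [same arc CB]
2. ∠BFM = 92°  [linear pair at F on CM]
3. ∠EBM = 47°  [△MFB]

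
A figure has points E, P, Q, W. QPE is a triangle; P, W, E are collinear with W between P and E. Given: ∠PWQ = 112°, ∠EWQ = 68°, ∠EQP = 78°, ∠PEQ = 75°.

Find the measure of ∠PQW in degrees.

1. ∠EPQ = 27°  [△QPE]
2. ∠QPW = 27°  [W on ray PE]
3. ∠PQW = 41°  [△QPW]

∠PQW = 41°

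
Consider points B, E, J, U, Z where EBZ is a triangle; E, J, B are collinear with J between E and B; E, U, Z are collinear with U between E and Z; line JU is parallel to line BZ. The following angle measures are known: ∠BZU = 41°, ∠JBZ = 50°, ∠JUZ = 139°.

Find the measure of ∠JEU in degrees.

∠JEU = 89°

1. ∠EBZ = 50°  [J on ray BE]
2. ∠EUJ = 41°  [linear pair at U on EZ]
3. ∠EJU = 50°  [JU∥BZ, corresponding at J]
4. ∠JEU = 89°  [△EJU]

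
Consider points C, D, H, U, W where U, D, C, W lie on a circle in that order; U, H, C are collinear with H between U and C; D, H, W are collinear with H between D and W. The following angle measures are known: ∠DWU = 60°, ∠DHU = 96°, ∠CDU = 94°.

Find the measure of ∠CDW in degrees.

∠CDW = 36°

1. ∠DCU = 60°  [same arc UD]
2. ∠CHD = 84°  [linear pair at H on UC]
3. ∠CDW = 36°  [△DHC]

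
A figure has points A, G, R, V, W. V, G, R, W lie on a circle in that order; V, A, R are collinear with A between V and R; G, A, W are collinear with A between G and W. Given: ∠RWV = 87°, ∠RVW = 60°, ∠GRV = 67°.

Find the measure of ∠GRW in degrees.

∠GRW = 100°

1. ∠VRW = 33°  [△VRW]
2. ∠GWV = 67°  [same arc VG]
3. ∠VGW = 33°  [same arc VW]
4. ∠GVW = 80°  [△VGW]
5. ∠GRW = 100°  [cyclic VGRW, opposite ∠V+∠R]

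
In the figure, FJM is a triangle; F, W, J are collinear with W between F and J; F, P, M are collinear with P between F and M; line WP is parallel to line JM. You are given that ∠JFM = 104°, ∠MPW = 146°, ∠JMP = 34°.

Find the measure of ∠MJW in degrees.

∠MJW = 42°

1. ∠FMJ = 34°  [P on ray MF]
2. ∠FJM = 42°  [△FJM]
3. ∠MJW = 42°  [W on ray JF]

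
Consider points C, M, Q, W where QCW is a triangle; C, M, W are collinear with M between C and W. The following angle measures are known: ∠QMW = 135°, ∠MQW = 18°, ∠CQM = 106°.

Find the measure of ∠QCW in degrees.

∠QCW = 29°

1. ∠CMQ = 45°  [linear pair at M on CW]
2. ∠MCQ = 29°  [△QCM]
3. ∠QCW = 29°  [M on ray CW]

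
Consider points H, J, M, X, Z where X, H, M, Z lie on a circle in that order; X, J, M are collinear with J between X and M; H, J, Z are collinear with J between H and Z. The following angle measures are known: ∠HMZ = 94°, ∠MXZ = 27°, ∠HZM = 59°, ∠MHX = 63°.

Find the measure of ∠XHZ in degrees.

∠XHZ = 36°

1. ∠MZX = 117°  [cyclic XHMZ, opposite ∠H+∠Z]
2. ∠XMZ = 36°  [△XMZ]
3. ∠XHZ = 36°  [same arc XZ]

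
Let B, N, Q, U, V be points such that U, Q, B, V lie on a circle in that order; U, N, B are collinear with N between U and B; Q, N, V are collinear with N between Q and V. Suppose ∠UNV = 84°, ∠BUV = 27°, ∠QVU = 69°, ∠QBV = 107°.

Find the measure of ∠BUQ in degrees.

1. ∠BQV = 27°  [same arc BV]
2. ∠BVQ = 46°  [△QBV]
3. ∠BUQ = 46°  [same arc QB]

∠BUQ = 46°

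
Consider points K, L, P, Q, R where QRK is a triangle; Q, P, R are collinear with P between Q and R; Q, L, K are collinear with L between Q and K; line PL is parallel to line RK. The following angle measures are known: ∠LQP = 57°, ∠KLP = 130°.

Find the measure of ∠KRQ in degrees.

∠KRQ = 73°

1. ∠PLQ = 50°  [linear pair at L on QK]
2. ∠LPQ = 73°  [△QPL]
3. ∠KRQ = 73°  [PL∥RK, corresponding at P]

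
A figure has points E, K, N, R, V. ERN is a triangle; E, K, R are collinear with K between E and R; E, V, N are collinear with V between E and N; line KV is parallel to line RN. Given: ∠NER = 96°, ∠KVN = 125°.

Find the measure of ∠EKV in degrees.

1. ∠KEV = 96°  [K on ER, V on EN]
2. ∠EVK = 55°  [linear pair at V on EN]
3. ∠EKV = 29°  [△EKV]

∠EKV = 29°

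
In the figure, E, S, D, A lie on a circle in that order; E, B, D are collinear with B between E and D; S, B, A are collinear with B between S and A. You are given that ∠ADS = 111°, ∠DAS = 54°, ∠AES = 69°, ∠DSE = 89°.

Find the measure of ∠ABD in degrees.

∠ABD = 52°

1. ∠ASD = 15°  [△SDA]
2. ∠DAE = 91°  [cyclic ESDA, opposite ∠S+∠A]
3. ∠AED = 15°  [same arc DA]
4. ∠ADE = 74°  [△EDA]
5. ∠ABD = 52°  [△DBA]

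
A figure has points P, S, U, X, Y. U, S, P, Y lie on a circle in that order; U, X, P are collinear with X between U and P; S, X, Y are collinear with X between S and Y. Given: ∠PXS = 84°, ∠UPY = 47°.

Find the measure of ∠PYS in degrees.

1. ∠UXY = 84°  [vertical angles at X]
2. ∠PXY = 96°  [linear pair at X on UP]
3. ∠PYS = 37°  [△PXY]

∠PYS = 37°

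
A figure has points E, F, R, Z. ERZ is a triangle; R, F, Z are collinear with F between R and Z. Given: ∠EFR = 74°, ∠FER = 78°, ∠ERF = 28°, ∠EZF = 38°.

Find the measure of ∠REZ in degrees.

∠REZ = 114°

1. ∠ERZ = 28°  [F on ray RZ]
2. ∠EZR = 38°  [F on ray ZR]
3. ∠REZ = 114°  [△ERZ]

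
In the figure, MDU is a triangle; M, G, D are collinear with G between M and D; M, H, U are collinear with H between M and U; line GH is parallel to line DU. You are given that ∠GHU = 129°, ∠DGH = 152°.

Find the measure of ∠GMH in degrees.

∠GMH = 101°

1. ∠GHM = 51°  [linear pair at H on MU]
2. ∠HGM = 28°  [linear pair at G on MD]
3. ∠GMH = 101°  [△MGH]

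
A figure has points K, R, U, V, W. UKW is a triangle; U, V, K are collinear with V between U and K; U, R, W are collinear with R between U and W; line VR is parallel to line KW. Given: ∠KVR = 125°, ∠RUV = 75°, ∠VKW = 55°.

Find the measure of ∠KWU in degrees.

∠KWU = 50°

1. ∠RVU = 55°  [linear pair at V on UK]
2. ∠URV = 50°  [△UVR]
3. ∠KWU = 50°  [VR∥KW, corresponding at R]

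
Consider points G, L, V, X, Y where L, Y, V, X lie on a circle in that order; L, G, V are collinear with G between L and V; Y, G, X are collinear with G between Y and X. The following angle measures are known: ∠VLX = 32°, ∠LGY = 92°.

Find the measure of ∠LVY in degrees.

1. ∠VYX = 32°  [same arc VX]
2. ∠VGY = 88°  [linear pair at G on LV]
3. ∠LVY = 60°  [△YGV]

∠LVY = 60°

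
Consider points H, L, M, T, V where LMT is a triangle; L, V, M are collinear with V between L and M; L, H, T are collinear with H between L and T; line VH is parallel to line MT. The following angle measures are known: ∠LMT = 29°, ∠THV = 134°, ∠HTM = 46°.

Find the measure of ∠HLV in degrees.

∠HLV = 105°

1. ∠HVL = 29°  [VH∥MT, corresponding at V]
2. ∠LHV = 46°  [linear pair at H on LT]
3. ∠HLV = 105°  [△LVH]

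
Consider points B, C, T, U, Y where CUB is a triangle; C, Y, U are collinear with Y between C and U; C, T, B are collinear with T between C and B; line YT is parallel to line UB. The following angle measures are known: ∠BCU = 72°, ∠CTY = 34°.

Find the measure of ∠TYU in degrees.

∠TYU = 106°

1. ∠TCY = 72°  [Y on CU, T on CB]
2. ∠CYT = 74°  [△CYT]
3. ∠TYU = 106°  [linear pair at Y on CU]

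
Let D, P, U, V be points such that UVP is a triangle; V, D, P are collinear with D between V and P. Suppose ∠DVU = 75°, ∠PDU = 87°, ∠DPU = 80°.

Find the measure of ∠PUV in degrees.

∠PUV = 25°

1. ∠PVU = 75°  [D on ray VP]
2. ∠UPV = 80°  [D on ray PV]
3. ∠PUV = 25°  [△UVP]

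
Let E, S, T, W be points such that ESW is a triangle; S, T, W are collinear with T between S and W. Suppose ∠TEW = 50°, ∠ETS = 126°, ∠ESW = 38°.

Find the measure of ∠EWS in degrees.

1. ∠ETW = 54°  [linear pair at T on SW]
2. ∠EWT = 76°  [△ETW]
3. ∠EWS = 76°  [T on ray WS]

∠EWS = 76°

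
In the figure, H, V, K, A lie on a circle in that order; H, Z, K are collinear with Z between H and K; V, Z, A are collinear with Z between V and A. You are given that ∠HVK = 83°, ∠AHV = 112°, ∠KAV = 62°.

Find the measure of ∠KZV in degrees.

∠KZV = 95°

1. ∠AKV = 68°  [cyclic HVKA, opposite ∠H+∠K]
2. ∠KHV = 62°  [same arc VK]
3. ∠AVK = 50°  [△VKA]
4. ∠HKV = 35°  [△HVK]
5. ∠KZV = 95°  [△VZK]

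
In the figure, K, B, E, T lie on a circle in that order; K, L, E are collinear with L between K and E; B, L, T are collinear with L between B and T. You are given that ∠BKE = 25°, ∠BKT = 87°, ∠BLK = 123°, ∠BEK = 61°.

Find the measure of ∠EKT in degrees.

1. ∠BLE = 57°  [linear pair at L on KE]
2. ∠EBT = 62°  [△BLE]
3. ∠EKT = 62°  [same arc ET]

∠EKT = 62°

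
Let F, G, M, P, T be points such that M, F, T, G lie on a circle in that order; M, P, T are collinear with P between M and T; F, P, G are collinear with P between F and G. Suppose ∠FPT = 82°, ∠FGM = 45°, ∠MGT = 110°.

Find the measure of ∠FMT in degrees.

1. ∠FTM = 45°  [same arc MF]
2. ∠MFT = 70°  [cyclic MFTG, opposite ∠F+∠G]
3. ∠FMT = 65°  [△MFT]

∠FMT = 65°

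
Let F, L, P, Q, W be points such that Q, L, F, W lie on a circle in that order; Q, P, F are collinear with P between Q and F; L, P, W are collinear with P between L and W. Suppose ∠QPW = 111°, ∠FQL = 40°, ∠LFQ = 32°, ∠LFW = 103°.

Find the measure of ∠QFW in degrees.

1. ∠FPW = 69°  [linear pair at P on QF]
2. ∠FWL = 40°  [same arc LF]
3. ∠QFW = 71°  [△FPW]

∠QFW = 71°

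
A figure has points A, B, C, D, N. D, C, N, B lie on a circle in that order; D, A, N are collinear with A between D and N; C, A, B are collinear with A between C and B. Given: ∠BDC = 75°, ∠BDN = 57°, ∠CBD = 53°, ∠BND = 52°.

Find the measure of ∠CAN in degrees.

∠CAN = 70°

1. ∠BCN = 57°  [same arc NB]
2. ∠CND = 53°  [same arc DC]
3. ∠CAN = 70°  [△CAN]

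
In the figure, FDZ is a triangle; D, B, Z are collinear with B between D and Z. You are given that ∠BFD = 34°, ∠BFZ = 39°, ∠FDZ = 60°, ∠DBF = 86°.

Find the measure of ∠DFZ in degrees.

1. ∠FBZ = 94°  [linear pair at B on DZ]
2. ∠BZF = 47°  [△FBZ]
3. ∠DZF = 47°  [B on ray ZD]
4. ∠DFZ = 73°  [△FDZ]

∠DFZ = 73°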